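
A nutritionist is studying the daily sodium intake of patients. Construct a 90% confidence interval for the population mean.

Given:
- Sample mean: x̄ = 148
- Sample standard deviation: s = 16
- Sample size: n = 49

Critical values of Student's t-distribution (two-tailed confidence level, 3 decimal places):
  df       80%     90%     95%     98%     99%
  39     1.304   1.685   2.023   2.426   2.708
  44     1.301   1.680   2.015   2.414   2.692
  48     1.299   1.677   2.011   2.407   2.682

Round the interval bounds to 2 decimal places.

The population standard deviation σ is unknown (only the sample standard deviation s is given), so use a t-interval with df = n - 1 = 49 - 1 = 48.

For 90% confidence with df = 48, t* = 1.677 (from t-table)

Standard error: SE = s/√n = 16/√49 = 2.285714

Margin of error: E = t* × SE = 1.677 × 2.285714 = 3.8331

T-interval: x̄ ± E = 148 ± 3.8331 = (144.1669, 151.8331)

Rounded to 2 decimal places:

(144.17, 151.83)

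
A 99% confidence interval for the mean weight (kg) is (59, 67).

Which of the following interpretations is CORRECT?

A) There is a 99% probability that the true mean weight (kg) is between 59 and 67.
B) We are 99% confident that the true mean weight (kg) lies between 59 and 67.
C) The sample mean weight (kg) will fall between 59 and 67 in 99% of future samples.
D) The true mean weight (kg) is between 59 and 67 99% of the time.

A confidence interval represents our confidence in the procedure, not a probability statement about the parameter.

Key concept: If we repeated this sampling process many times and computed a 99% CI each time, about 99% of those intervals would contain the true population parameter.

For this specific interval (59, 67):
- Midpoint (point estimate): 63
- Margin of error: 4

The correct interpretation is the one stating confidence that the true parameter lies in the interval — option B.

B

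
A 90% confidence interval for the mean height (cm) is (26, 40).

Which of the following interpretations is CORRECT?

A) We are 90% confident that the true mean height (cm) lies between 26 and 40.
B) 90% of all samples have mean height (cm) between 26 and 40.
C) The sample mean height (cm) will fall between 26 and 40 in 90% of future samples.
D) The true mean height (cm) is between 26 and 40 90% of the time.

A confidence interval represents our confidence in the procedure, not a probability statement about the parameter.

Key concept: If we repeated this sampling process many times and computed a 90% CI each time, about 90% of those intervals would contain the true population parameter.

For this specific interval (26, 40):
- Midpoint (point estimate): 33
- Margin of error: 7

The correct interpretation is the one stating confidence that the true parameter lies in the interval — option A.

A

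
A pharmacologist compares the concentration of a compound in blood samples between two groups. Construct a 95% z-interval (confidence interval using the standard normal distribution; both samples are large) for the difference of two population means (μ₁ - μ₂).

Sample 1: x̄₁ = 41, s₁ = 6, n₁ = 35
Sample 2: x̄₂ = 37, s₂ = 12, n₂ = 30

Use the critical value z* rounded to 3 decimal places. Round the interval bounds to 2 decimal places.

Both samples are large (n₁ = 35 ≥ 30, n₂ = 30 ≥ 30), so a z-interval for the difference of means applies.

Point estimate: x̄₁ - x̄₂ = 41 - 37 = 4

Standard error: SE = √(s₁²/n₁ + s₂²/n₂)
= √(6²/35 + 12²/30)
= √(1.028571 + 4.800000)
= 2.414243

For 95% confidence, z* = 1.96 (from standard normal table)
Margin of error: E = z* × SE = 1.96 × 2.414243 = 4.7319

Z-interval: (x̄₁ - x̄₂) ± E = 4 ± 4.7319 = (-0.7319, 8.7319)

Rounded to 2 decimal places:

(-0.73, 8.73)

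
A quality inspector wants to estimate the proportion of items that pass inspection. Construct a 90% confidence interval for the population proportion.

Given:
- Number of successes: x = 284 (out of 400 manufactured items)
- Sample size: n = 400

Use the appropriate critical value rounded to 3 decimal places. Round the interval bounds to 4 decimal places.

Sample proportion: p̂ = 284/400 = 0.710000

Check conditions for normal approximation:
  np̂ = 284 ≥ 10 ✓
  n(1-p̂) = 116 ≥ 10 ✓

The sample is large enough, so use a z-interval (normal approximation) for the proportion.

For 90% confidence, z* = 1.645 (from standard normal table)

Standard error: SE = √(p̂(1-p̂)/n) = √(0.710000×0.290000/400) = 0.02268810

Margin of error: E = z* × SE = 1.645 × 0.02268810 = 0.037322

Z-interval: p̂ ± E = 0.710000 ± 0.037322 = (0.672678, 0.747322)

Rounded to 4 decimal places:

(0.6727, 0.7473)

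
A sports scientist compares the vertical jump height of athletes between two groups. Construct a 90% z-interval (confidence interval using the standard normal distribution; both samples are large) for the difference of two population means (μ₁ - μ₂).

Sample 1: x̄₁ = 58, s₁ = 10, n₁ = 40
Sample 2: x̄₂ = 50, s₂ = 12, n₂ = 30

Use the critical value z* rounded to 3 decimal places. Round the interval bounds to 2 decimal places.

Both samples are large (n₁ = 40 ≥ 30, n₂ = 30 ≥ 30), so a z-interval for the difference of means applies.

Point estimate: x̄₁ - x̄₂ = 58 - 50 = 8

Standard error: SE = √(s₁²/n₁ + s₂²/n₂)
= √(10²/40 + 12²/30)
= √(2.500000 + 4.800000)
= 2.701851

For 90% confidence, z* = 1.645 (from standard normal table)
Margin of error: E = z* × SE = 1.645 × 2.701851 = 4.4445

Z-interval: (x̄₁ - x̄₂) ± E = 8 ± 4.4445 = (3.5555, 12.4445)

Rounded to 2 decimal places:

(3.56, 12.44)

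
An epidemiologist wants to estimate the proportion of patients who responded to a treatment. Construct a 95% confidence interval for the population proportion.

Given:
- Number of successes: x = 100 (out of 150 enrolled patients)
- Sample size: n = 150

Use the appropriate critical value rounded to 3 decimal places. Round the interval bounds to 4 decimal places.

Sample proportion: p̂ = 100/150 = 0.666667

Check conditions for normal approximation:
  np̂ = 100 ≥ 10 ✓
  n(1-p̂) = 50 ≥ 10 ✓

The sample is large enough, so use a z-interval (normal approximation) for the proportion.

For 95% confidence, z* = 1.96 (from standard normal table)

Standard error: SE = √(p̂(1-p̂)/n) = √(0.666667×0.333333/150) = 0.03849002

Margin of error: E = z* × SE = 1.96 × 0.03849002 = 0.075440

Z-interval: p̂ ± E = 0.666667 ± 0.075440 = (0.591226, 0.742107)

Rounded to 4 decimal places:

(0.5912, 0.7421)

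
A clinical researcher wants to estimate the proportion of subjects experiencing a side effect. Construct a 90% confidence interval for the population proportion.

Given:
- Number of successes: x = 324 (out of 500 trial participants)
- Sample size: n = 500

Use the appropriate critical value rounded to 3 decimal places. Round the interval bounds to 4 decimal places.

Sample proportion: p̂ = 324/500 = 0.648000

Check conditions for normal approximation:
  np̂ = 324 ≥ 10 ✓
  n(1-p̂) = 176 ≥ 10 ✓

The sample is large enough, so use a z-interval (normal approximation) for the proportion.

For 90% confidence, z* = 1.645 (from standard normal table)

Standard error: SE = √(p̂(1-p̂)/n) = √(0.648000×0.352000/500) = 0.02135865

Margin of error: E = z* × SE = 1.645 × 0.02135865 = 0.035135

Z-interval: p̂ ± E = 0.648000 ± 0.035135 = (0.612865, 0.683135)

Rounded to 4 decimal places:

(0.6129, 0.6831)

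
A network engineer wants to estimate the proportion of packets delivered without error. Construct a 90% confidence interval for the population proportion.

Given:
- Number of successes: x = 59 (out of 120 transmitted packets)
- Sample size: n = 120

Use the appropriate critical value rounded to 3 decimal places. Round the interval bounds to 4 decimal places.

Sample proportion: p̂ = 59/120 = 0.491667

Check conditions for normal approximation:
  np̂ = 59 ≥ 10 ✓
  n(1-p̂) = 61 ≥ 10 ✓

The sample is large enough, so use a z-interval (normal approximation) for the proportion.

For 90% confidence, z* = 1.645 (from standard normal table)

Standard error: SE = √(p̂(1-p̂)/n) = √(0.491667×0.508333/120) = 0.04563721

Margin of error: E = z* × SE = 1.645 × 0.04563721 = 0.075073

Z-interval: p̂ ± E = 0.491667 ± 0.075073 = (0.416593, 0.566740)

Rounded to 4 decimal places:

(0.4166, 0.5667)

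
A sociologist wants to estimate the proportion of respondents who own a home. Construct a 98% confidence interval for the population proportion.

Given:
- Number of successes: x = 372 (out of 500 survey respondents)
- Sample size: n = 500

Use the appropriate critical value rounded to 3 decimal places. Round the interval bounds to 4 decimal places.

Sample proportion: p̂ = 372/500 = 0.744000

Check conditions for normal approximation:
  np̂ = 372 ≥ 10 ✓
  n(1-p̂) = 128 ≥ 10 ✓

The sample is large enough, so use a z-interval (normal approximation) for the proportion.

For 98% confidence, z* = 2.326 (from standard normal table)

Standard error: SE = √(p̂(1-p̂)/n) = √(0.744000×0.256000/500) = 0.01951738

Margin of error: E = z* × SE = 2.326 × 0.01951738 = 0.045397

Z-interval: p̂ ± E = 0.744000 ± 0.045397 = (0.698603, 0.789397)

Rounded to 4 decimal places:

(0.6986, 0.7894)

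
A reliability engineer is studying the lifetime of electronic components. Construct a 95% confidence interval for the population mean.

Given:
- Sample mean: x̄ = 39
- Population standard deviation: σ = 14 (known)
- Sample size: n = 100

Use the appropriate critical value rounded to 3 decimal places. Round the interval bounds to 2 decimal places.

The population standard deviation σ is known, so use a z-interval (standard normal critical value).

For 95% confidence, z* = 1.96 (from standard normal table)

Standard error: SE = σ/√n = 14/√100 = 1.400000

Margin of error: E = z* × SE = 1.96 × 1.400000 = 2.7440

Z-interval: x̄ ± E = 39 ± 2.7440 = (36.2560, 41.7440)

Rounded to 2 decimal places:

(36.26, 41.74)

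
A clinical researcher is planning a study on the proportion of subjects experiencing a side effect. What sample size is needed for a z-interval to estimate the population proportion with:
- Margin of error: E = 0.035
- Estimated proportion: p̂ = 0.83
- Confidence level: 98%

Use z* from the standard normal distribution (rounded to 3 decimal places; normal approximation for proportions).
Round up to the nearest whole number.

Using z* for proportion z-interval (normal approximation).

For 98% confidence, z* = 2.326 (from standard normal table)

Sample size formula for proportion z-interval: n = z*²p̂(1-p̂)/E²

n = 2.326² × 0.83 × 0.17 / 0.035²
  = 5.410276 × 0.1411 / 0.001225
  = 623.1755

Round up to the nearest whole number: n = 624

624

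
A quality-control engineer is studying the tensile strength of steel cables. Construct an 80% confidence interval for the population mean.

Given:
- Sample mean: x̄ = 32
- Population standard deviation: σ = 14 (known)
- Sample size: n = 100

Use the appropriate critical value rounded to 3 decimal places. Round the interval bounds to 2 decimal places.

The population standard deviation σ is known, so use a z-interval (standard normal critical value).

For 80% confidence, z* = 1.282 (from standard normal table)

Standard error: SE = σ/√n = 14/√100 = 1.400000

Margin of error: E = z* × SE = 1.282 × 1.400000 = 1.7948

Z-interval: x̄ ± E = 32 ± 1.7948 = (30.2052, 33.7948)

Rounded to 2 decimal places:

(30.21, 33.79)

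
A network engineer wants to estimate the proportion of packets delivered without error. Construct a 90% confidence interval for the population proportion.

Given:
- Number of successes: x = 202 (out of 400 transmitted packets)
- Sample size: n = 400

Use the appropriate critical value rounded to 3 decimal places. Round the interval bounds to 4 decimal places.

Sample proportion: p̂ = 202/400 = 0.505000

Check conditions for normal approximation:
  np̂ = 202 ≥ 10 ✓
  n(1-p̂) = 198 ≥ 10 ✓

The sample is large enough, so use a z-interval (normal approximation) for the proportion.

For 90% confidence, z* = 1.645 (from standard normal table)

Standard error: SE = √(p̂(1-p̂)/n) = √(0.505000×0.495000/400) = 0.02499875

Margin of error: E = z* × SE = 1.645 × 0.02499875 = 0.041123

Z-interval: p̂ ± E = 0.505000 ± 0.041123 = (0.463877, 0.546123)

Rounded to 4 decimal places:

(0.4639, 0.5461)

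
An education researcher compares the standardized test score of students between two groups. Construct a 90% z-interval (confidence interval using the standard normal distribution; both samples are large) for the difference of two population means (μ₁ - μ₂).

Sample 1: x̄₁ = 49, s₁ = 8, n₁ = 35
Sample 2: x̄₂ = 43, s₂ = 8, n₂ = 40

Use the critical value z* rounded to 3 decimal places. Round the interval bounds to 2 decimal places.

Both samples are large (n₁ = 35 ≥ 30, n₂ = 40 ≥ 30), so a z-interval for the difference of means applies.

Point estimate: x̄₁ - x̄₂ = 49 - 43 = 6

Standard error: SE = √(s₁²/n₁ + s₂²/n₂)
= √(8²/35 + 8²/40)
= √(1.828571 + 1.600000)
= 1.851640

For 90% confidence, z* = 1.645 (from standard normal table)
Margin of error: E = z* × SE = 1.645 × 1.851640 = 3.0459

Z-interval: (x̄₁ - x̄₂) ± E = 6 ± 3.0459 = (2.9541, 9.0459)

Rounded to 2 decimal places:

(2.95, 9.05)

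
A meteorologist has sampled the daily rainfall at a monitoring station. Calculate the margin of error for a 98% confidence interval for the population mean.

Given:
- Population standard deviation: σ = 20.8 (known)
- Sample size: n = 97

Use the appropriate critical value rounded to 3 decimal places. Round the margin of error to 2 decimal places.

The population standard deviation σ is known, so use the z-interval margin of error formula.

For 98% confidence, z* = 2.326 (from standard normal table)

Margin of error formula for z-interval: E = z* × σ/√n

E = 2.326 × 20.8/√97
  = 2.326 × 2.111920
  = 4.9123

Rounded to 2 decimal places:

4.91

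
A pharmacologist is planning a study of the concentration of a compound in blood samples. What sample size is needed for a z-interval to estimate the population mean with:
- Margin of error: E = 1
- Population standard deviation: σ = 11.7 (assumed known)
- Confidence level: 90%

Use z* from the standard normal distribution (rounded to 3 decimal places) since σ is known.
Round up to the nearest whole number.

Using z* since population σ is known (z-interval formula).

For 90% confidence, z* = 1.645 (from standard normal table)

Sample size formula for z-interval: n = (z*σ/E)²

n = (1.645 × 11.7 / 1)²
  = (19.246500)²
  = 370.4278

Round up to the nearest whole number: n = 371

371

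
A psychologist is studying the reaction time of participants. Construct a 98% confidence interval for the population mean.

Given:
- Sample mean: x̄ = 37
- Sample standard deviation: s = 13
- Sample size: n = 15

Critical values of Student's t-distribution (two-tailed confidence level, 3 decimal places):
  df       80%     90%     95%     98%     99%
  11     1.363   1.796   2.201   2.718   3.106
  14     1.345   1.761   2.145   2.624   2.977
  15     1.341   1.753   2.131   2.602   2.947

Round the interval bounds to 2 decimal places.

The population standard deviation σ is unknown (only the sample standard deviation s is given), so use a t-interval with df = n - 1 = 15 - 1 = 14.

For 98% confidence with df = 14, t* = 2.624 (from t-table)

Standard error: SE = s/√n = 13/√15 = 3.356586

Margin of error: E = t* × SE = 2.624 × 3.356586 = 8.8077

T-interval: x̄ ± E = 37 ± 8.8077 = (28.1923, 45.8077)

Rounded to 2 decimal places:

(28.19, 45.81)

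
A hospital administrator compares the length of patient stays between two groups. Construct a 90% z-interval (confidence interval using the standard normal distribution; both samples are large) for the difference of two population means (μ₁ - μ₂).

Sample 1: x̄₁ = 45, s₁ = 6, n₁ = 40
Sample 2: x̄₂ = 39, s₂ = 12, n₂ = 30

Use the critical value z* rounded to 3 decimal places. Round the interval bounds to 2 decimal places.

Both samples are large (n₁ = 40 ≥ 30, n₂ = 30 ≥ 30), so a z-interval for the difference of means applies.

Point estimate: x̄₁ - x̄₂ = 45 - 39 = 6

Standard error: SE = √(s₁²/n₁ + s₂²/n₂)
= √(6²/40 + 12²/30)
= √(0.900000 + 4.800000)
= 2.387467

For 90% confidence, z* = 1.645 (from standard normal table)
Margin of error: E = z* × SE = 1.645 × 2.387467 = 3.9274

Z-interval: (x̄₁ - x̄₂) ± E = 6 ± 3.9274 = (2.0726, 9.9274)

Rounded to 2 decimal places:

(2.07, 9.93)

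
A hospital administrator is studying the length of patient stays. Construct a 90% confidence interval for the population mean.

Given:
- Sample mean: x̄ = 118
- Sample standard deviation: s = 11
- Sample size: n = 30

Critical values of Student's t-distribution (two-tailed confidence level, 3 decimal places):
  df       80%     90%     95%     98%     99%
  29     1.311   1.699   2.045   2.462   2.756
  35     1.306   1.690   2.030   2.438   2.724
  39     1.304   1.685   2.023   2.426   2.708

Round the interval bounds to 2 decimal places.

The population standard deviation σ is unknown (only the sample standard deviation s is given), so use a t-interval with df = n - 1 = 30 - 1 = 29.

For 90% confidence with df = 29, t* = 1.699 (from t-table)

Standard error: SE = s/√n = 11/√30 = 2.008316

Margin of error: E = t* × SE = 1.699 × 2.008316 = 3.4121

T-interval: x̄ ± E = 118 ± 3.4121 = (114.5879, 121.4121)

Rounded to 2 decimal places:

(114.59, 121.41)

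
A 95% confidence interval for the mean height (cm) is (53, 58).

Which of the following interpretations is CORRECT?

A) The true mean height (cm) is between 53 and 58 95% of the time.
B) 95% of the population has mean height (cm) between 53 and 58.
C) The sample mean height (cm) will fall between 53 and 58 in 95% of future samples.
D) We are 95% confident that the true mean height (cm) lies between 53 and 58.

A confidence interval represents our confidence in the procedure, not a probability statement about the parameter.

Key concept: If we repeated this sampling process many times and computed a 95% CI each time, about 95% of those intervals would contain the true population parameter.

For this specific interval (53, 58):
- Midpoint (point estimate): 55.5
- Margin of error: 2.5

The correct interpretation is the one stating confidence that the true parameter lies in the interval — option D.

D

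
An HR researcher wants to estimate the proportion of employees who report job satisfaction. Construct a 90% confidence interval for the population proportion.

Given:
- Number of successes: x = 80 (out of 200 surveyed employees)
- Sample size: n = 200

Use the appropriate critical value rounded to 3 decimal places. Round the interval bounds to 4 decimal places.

Sample proportion: p̂ = 80/200 = 0.400000

Check conditions for normal approximation:
  np̂ = 80 ≥ 10 ✓
  n(1-p̂) = 120 ≥ 10 ✓

The sample is large enough, so use a z-interval (normal approximation) for the proportion.

For 90% confidence, z* = 1.645 (from standard normal table)

Standard error: SE = √(p̂(1-p̂)/n) = √(0.400000×0.600000/200) = 0.03464102

Margin of error: E = z* × SE = 1.645 × 0.03464102 = 0.056984

Z-interval: p̂ ± E = 0.400000 ± 0.056984 = (0.343016, 0.456984)

Rounded to 4 decimal places:

(0.3430, 0.4570)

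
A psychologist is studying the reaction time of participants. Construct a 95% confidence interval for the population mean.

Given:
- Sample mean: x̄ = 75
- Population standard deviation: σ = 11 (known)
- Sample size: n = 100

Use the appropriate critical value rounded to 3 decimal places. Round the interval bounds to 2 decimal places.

The population standard deviation σ is known, so use a z-interval (standard normal critical value).

For 95% confidence, z* = 1.96 (from standard normal table)

Standard error: SE = σ/√n = 11/√100 = 1.100000

Margin of error: E = z* × SE = 1.96 × 1.100000 = 2.1560

Z-interval: x̄ ± E = 75 ± 2.1560 = (72.8440, 77.1560)

Rounded to 2 decimal places:

(72.84, 77.16)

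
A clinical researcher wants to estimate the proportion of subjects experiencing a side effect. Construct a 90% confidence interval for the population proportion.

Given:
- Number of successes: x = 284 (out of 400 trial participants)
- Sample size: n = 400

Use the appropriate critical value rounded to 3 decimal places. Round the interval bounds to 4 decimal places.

Sample proportion: p̂ = 284/400 = 0.710000

Check conditions for normal approximation:
  np̂ = 284 ≥ 10 ✓
  n(1-p̂) = 116 ≥ 10 ✓

The sample is large enough, so use a z-interval (normal approximation) for the proportion.

For 90% confidence, z* = 1.645 (from standard normal table)

Standard error: SE = √(p̂(1-p̂)/n) = √(0.710000×0.290000/400) = 0.02268810

Margin of error: E = z* × SE = 1.645 × 0.02268810 = 0.037322

Z-interval: p̂ ± E = 0.710000 ± 0.037322 = (0.672678, 0.747322)

Rounded to 4 decimal places:

(0.6727, 0.7473)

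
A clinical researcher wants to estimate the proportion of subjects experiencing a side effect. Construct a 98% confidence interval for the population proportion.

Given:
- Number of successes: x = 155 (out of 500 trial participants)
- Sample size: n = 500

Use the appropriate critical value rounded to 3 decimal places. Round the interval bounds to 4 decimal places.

Sample proportion: p̂ = 155/500 = 0.310000

Check conditions for normal approximation:
  np̂ = 155 ≥ 10 ✓
  n(1-p̂) = 345 ≥ 10 ✓

The sample is large enough, so use a z-interval (normal approximation) for the proportion.

For 98% confidence, z* = 2.326 (from standard normal table)

Standard error: SE = √(p̂(1-p̂)/n) = √(0.310000×0.690000/500) = 0.02068333

Margin of error: E = z* × SE = 2.326 × 0.02068333 = 0.048109

Z-interval: p̂ ± E = 0.310000 ± 0.048109 = (0.261891, 0.358109)

Rounded to 4 decimal places:

(0.2619, 0.3581)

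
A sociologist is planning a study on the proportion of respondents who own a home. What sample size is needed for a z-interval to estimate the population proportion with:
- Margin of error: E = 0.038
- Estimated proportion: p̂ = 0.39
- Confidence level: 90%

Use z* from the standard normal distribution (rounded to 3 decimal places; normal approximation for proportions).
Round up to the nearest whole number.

Using z* for proportion z-interval (normal approximation).

For 90% confidence, z* = 1.645 (from standard normal table)

Sample size formula for proportion z-interval: n = z*²p̂(1-p̂)/E²

n = 1.645² × 0.39 × 0.61 / 0.038²
  = 2.706025 × 0.2379 / 0.001444
  = 445.8195

Round up to the nearest whole number: n = 446

446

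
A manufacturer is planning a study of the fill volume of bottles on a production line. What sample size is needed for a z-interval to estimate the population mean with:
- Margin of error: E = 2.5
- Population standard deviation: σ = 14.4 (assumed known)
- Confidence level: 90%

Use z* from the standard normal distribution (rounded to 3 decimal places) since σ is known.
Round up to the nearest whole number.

Using z* since population σ is known (z-interval formula).

For 90% confidence, z* = 1.645 (from standard normal table)

Sample size formula for z-interval: n = (z*σ/E)²

n = (1.645 × 14.4 / 2.5)²
  = (9.475200)²
  = 89.7794

Round up to the nearest whole number: n = 90

90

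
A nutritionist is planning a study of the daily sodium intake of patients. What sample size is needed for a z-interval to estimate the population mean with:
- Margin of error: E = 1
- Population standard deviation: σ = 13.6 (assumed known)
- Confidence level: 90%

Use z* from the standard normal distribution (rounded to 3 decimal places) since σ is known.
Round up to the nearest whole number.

Using z* since population σ is known (z-interval formula).

For 90% confidence, z* = 1.645 (from standard normal table)

Sample size formula for z-interval: n = (z*σ/E)²

n = (1.645 × 13.6 / 1)²
  = (22.372000)²
  = 500.5064

Round up to the nearest whole number: n = 501

501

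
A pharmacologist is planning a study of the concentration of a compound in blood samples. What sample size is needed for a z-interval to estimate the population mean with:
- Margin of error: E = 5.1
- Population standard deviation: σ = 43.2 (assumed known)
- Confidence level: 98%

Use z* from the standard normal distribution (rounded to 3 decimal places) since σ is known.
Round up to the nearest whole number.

Using z* since population σ is known (z-interval formula).

For 98% confidence, z* = 2.326 (from standard normal table)

Sample size formula for z-interval: n = (z*σ/E)²

n = (2.326 × 43.2 / 5.1)²
  = (19.702588)²
  = 388.1920

Round up to the nearest whole number: n = 389

389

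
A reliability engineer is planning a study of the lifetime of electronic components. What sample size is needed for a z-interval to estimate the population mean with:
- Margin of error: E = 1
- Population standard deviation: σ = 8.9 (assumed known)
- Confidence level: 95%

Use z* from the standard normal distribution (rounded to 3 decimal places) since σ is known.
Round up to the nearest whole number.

Using z* since population σ is known (z-interval formula).

For 95% confidence, z* = 1.96 (from standard normal table)

Sample size formula for z-interval: n = (z*σ/E)²

n = (1.96 × 8.9 / 1)²
  = (17.444000)²
  = 304.2931

Round up to the nearest whole number: n = 305

305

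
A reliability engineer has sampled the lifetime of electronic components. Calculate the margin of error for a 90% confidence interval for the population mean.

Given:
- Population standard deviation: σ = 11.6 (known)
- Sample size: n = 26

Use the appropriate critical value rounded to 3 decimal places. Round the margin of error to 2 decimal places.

The population standard deviation σ is known, so use the z-interval margin of error formula.

For 90% confidence, z* = 1.645 (from standard normal table)

Margin of error formula for z-interval: E = z* × σ/√n

E = 1.645 × 11.6/√26
  = 1.645 × 2.274947
  = 3.7423

Rounded to 2 decimal places:

3.74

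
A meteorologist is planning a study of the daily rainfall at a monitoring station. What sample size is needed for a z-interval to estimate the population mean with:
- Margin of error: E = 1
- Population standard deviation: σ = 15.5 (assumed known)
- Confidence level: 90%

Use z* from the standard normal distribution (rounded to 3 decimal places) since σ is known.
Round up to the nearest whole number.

Using z* since population σ is known (z-interval formula).

For 90% confidence, z* = 1.645 (from standard normal table)

Sample size formula for z-interval: n = (z*σ/E)²

n = (1.645 × 15.5 / 1)²
  = (25.497500)²
  = 650.1225

Round up to the nearest whole number: n = 651

651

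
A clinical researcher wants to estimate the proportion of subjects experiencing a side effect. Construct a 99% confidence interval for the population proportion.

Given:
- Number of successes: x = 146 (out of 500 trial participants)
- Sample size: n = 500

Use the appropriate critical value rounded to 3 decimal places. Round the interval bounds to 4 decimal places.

Sample proportion: p̂ = 146/500 = 0.292000

Check conditions for normal approximation:
  np̂ = 146 ≥ 10 ✓
  n(1-p̂) = 354 ≥ 10 ✓

The sample is large enough, so use a z-interval (normal approximation) for the proportion.

For 99% confidence, z* = 2.576 (from standard normal table)

Standard error: SE = √(p̂(1-p̂)/n) = √(0.292000×0.708000/500) = 0.02033401

Margin of error: E = z* × SE = 2.576 × 0.02033401 = 0.052380

Z-interval: p̂ ± E = 0.292000 ± 0.052380 = (0.239620, 0.344380)

Rounded to 4 decimal places:

(0.2396, 0.3444)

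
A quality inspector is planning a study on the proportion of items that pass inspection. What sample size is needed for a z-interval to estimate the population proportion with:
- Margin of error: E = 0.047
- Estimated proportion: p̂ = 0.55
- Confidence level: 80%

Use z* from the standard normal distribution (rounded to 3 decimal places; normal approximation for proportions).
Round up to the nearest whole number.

Using z* for proportion z-interval (normal approximation).

For 80% confidence, z* = 1.282 (from standard normal table)

Sample size formula for proportion z-interval: n = z*²p̂(1-p̂)/E²

n = 1.282² × 0.55 × 0.45 / 0.047²
  = 1.643524 × 0.2475 / 0.002209
  = 184.1431

Round up to the nearest whole number: n = 185

185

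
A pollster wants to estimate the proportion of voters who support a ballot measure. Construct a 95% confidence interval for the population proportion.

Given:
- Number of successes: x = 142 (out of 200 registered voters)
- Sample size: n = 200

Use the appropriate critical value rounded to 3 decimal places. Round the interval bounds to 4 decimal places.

Sample proportion: p̂ = 142/200 = 0.710000

Check conditions for normal approximation:
  np̂ = 142 ≥ 10 ✓
  n(1-p̂) = 58 ≥ 10 ✓

The sample is large enough, so use a z-interval (normal approximation) for the proportion.

For 95% confidence, z* = 1.96 (from standard normal table)

Standard error: SE = √(p̂(1-p̂)/n) = √(0.710000×0.290000/200) = 0.03208582

Margin of error: E = z* × SE = 1.96 × 0.03208582 = 0.062888

Z-interval: p̂ ± E = 0.710000 ± 0.062888 = (0.647112, 0.772888)

Rounded to 4 decimal places:

(0.6471, 0.7729)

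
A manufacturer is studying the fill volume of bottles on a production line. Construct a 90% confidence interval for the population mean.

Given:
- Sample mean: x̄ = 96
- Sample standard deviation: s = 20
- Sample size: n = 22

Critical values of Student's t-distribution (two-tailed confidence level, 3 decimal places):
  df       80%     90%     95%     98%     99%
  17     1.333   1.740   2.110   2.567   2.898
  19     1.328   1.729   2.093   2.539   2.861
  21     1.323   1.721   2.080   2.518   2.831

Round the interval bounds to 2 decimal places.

The population standard deviation σ is unknown (only the sample standard deviation s is given), so use a t-interval with df = n - 1 = 22 - 1 = 21.

For 90% confidence with df = 21, t* = 1.721 (from t-table)

Standard error: SE = s/√n = 20/√22 = 4.264014

Margin of error: E = t* × SE = 1.721 × 4.264014 = 7.3384

T-interval: x̄ ± E = 96 ± 7.3384 = (88.6616, 103.3384)

Rounded to 2 decimal places:

(88.66, 103.34)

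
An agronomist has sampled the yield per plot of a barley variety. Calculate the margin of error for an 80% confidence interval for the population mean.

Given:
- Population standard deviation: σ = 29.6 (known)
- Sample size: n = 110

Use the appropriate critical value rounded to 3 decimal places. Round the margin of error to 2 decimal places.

The population standard deviation σ is known, so use the z-interval margin of error formula.

For 80% confidence, z* = 1.282 (from standard normal table)

Margin of error formula for z-interval: E = z* × σ/√n

E = 1.282 × 29.6/√110
  = 1.282 × 2.822249
  = 3.6181

Rounded to 2 decimal places:

3.62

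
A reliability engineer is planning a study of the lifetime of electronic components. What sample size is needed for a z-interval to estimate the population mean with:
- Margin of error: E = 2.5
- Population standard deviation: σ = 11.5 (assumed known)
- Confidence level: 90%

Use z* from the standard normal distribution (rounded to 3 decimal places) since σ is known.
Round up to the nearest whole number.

Using z* since population σ is known (z-interval formula).

For 90% confidence, z* = 1.645 (from standard normal table)

Sample size formula for z-interval: n = (z*σ/E)²

n = (1.645 × 11.5 / 2.5)²
  = (7.567000)²
  = 57.2595

Round up to the nearest whole number: n = 58

58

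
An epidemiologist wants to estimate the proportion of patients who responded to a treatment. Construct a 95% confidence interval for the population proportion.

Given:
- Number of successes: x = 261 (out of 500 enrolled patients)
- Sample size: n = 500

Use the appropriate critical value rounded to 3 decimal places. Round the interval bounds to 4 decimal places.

Sample proportion: p̂ = 261/500 = 0.522000

Check conditions for normal approximation:
  np̂ = 261 ≥ 10 ✓
  n(1-p̂) = 239 ≥ 10 ✓

The sample is large enough, so use a z-interval (normal approximation) for the proportion.

For 95% confidence, z* = 1.96 (from standard normal table)

Standard error: SE = √(p̂(1-p̂)/n) = √(0.522000×0.478000/500) = 0.02233902

Margin of error: E = z* × SE = 1.96 × 0.02233902 = 0.043784

Z-interval: p̂ ± E = 0.522000 ± 0.043784 = (0.478216, 0.565784)

Rounded to 4 decimal places:

(0.4782, 0.5658)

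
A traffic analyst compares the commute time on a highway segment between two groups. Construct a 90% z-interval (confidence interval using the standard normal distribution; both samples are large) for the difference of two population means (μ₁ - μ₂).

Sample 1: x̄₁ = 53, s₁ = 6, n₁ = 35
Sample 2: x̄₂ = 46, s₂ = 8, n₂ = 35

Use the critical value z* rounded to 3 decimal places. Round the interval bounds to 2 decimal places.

Both samples are large (n₁ = 35 ≥ 30, n₂ = 35 ≥ 30), so a z-interval for the difference of means applies.

Point estimate: x̄₁ - x̄₂ = 53 - 46 = 7

Standard error: SE = √(s₁²/n₁ + s₂²/n₂)
= √(6²/35 + 8²/35)
= √(1.028571 + 1.828571)
= 1.690309

For 90% confidence, z* = 1.645 (from standard normal table)
Margin of error: E = z* × SE = 1.645 × 1.690309 = 2.7806

Z-interval: (x̄₁ - x̄₂) ± E = 7 ± 2.7806 = (4.2194, 9.7806)

Rounded to 2 decimal places:

(4.22, 9.78)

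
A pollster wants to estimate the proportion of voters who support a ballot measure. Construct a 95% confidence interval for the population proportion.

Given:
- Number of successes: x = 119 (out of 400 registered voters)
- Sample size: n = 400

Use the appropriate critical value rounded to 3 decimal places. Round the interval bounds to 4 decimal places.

Sample proportion: p̂ = 119/400 = 0.297500

Check conditions for normal approximation:
  np̂ = 119 ≥ 10 ✓
  n(1-p̂) = 281 ≥ 10 ✓

The sample is large enough, so use a z-interval (normal approximation) for the proportion.

For 95% confidence, z* = 1.96 (from standard normal table)

Standard error: SE = √(p̂(1-p̂)/n) = √(0.297500×0.702500/400) = 0.02285792

Margin of error: E = z* × SE = 1.96 × 0.02285792 = 0.044802

Z-interval: p̂ ± E = 0.297500 ± 0.044802 = (0.252698, 0.342302)

Rounded to 4 decimal places:

(0.2527, 0.3423)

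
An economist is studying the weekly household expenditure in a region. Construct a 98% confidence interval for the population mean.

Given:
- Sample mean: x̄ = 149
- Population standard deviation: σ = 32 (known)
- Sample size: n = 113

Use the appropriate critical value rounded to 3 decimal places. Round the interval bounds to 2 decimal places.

The population standard deviation σ is known, so use a z-interval (standard normal critical value).

For 98% confidence, z* = 2.326 (from standard normal table)

Standard error: SE = σ/√n = 32/√113 = 3.010307

Margin of error: E = z* × SE = 2.326 × 3.010307 = 7.0020

Z-interval: x̄ ± E = 149 ± 7.0020 = (141.9980, 156.0020)

Rounded to 2 decimal places:

(142.00, 156.00)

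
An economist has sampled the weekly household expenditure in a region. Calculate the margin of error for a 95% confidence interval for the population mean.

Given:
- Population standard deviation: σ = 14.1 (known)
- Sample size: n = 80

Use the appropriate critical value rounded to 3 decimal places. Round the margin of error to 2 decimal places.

The population standard deviation σ is known, so use the z-interval margin of error formula.

For 95% confidence, z* = 1.96 (from standard normal table)

Margin of error formula for z-interval: E = z* × σ/√n

E = 1.96 × 14.1/√80
  = 1.96 × 1.576428
  = 3.0898

Rounded to 2 decimal places:

3.09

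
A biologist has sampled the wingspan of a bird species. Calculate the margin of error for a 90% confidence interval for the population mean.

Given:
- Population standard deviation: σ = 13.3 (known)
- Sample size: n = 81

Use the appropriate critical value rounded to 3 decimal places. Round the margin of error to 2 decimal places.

The population standard deviation σ is known, so use the z-interval margin of error formula.

For 90% confidence, z* = 1.645 (from standard normal table)

Margin of error formula for z-interval: E = z* × σ/√n

E = 1.645 × 13.3/√81
  = 1.645 × 1.477778
  = 2.4309

Rounded to 2 decimal places:

2.43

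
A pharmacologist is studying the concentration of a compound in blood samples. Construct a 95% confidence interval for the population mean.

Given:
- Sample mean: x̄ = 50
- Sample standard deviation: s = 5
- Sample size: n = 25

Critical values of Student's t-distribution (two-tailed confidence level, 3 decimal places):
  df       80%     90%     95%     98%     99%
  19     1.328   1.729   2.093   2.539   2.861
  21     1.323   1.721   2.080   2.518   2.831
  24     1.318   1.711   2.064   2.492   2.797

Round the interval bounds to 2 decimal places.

The population standard deviation σ is unknown (only the sample standard deviation s is given), so use a t-interval with df = n - 1 = 25 - 1 = 24.

For 95% confidence with df = 24, t* = 2.064 (from t-table)

Standard error: SE = s/√n = 5/√25 = 1.000000

Margin of error: E = t* × SE = 2.064 × 1.000000 = 2.0640

T-interval: x̄ ± E = 50 ± 2.0640 = (47.9360, 52.0640)

Rounded to 2 decimal places:

(47.94, 52.06)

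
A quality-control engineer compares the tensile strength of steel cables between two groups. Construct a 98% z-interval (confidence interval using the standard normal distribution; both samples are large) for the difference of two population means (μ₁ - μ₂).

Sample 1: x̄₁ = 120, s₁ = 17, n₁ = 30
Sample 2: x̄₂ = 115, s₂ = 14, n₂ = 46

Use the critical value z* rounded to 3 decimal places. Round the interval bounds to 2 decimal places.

Both samples are large (n₁ = 30 ≥ 30, n₂ = 46 ≥ 30), so a z-interval for the difference of means applies.

Point estimate: x̄₁ - x̄₂ = 120 - 115 = 5

Standard error: SE = √(s₁²/n₁ + s₂²/n₂)
= √(17²/30 + 14²/46)
= √(9.633333 + 4.260870)
= 3.727493

For 98% confidence, z* = 2.326 (from standard normal table)
Margin of error: E = z* × SE = 2.326 × 3.727493 = 8.6701

Z-interval: (x̄₁ - x̄₂) ± E = 5 ± 8.6701 = (-3.6701, 13.6701)

Rounded to 2 decimal places:

(-3.67, 13.67)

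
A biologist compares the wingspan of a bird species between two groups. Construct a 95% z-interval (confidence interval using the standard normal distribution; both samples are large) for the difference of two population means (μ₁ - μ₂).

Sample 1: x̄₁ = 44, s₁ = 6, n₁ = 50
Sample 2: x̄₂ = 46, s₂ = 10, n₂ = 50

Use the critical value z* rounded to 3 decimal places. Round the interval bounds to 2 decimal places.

Both samples are large (n₁ = 50 ≥ 30, n₂ = 50 ≥ 30), so a z-interval for the difference of means applies.

Point estimate: x̄₁ - x̄₂ = 44 - 46 = -2

Standard error: SE = √(s₁²/n₁ + s₂²/n₂)
= √(6²/50 + 10²/50)
= √(0.720000 + 2.000000)
= 1.649242

For 95% confidence, z* = 1.96 (from standard normal table)
Margin of error: E = z* × SE = 1.96 × 1.649242 = 3.2325

Z-interval: (x̄₁ - x̄₂) ± E = -2 ± 3.2325 = (-5.2325, 1.2325)

Rounded to 2 decimal places:

(-5.23, 1.23)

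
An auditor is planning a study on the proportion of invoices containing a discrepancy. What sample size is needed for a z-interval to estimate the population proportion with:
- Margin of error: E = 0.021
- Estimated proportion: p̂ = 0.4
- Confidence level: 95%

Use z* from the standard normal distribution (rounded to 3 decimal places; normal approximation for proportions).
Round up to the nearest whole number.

Using z* for proportion z-interval (normal approximation).

For 95% confidence, z* = 1.96 (from standard normal table)

Sample size formula for proportion z-interval: n = z*²p̂(1-p̂)/E²

n = 1.96² × 0.4 × 0.6 / 0.021²
  = 3.8416 × 0.24 / 0.000441
  = 2090.6667

Round up to the nearest whole number: n = 2091

2091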